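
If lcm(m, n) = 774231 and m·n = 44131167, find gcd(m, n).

57

gcd·lcm = product, so gcd = 44131167/774231 = 57.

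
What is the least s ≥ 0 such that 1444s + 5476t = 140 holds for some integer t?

Euclid: 5476 = 3·1444 + 1144; 1444 = 1·1144 + 300; 1144 = 3·300 + 244; 300 = 1·244 + 56; 244 = 4·56 + 20; 56 = 2·20 + 16; 20 = 1·16 + 4; 16 = 4·4 + 0 → gcd = 4; 140 = 4·35.
Back-substitution yields 1444·(-292) + 5476·(77) = 4, so one solution is s = -292·35 = -10220, t = 77·35 = 2695.
Solutions in s differ by 5476/4 = 1369; the one in [0, 1369) is -10220 mod 1369 = 732.

732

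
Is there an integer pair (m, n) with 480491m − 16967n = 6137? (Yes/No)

Yes

By Bézout, 480491m − 16967n = 6137 has integer solutions iff gcd(480491, 16967) | 6137.
Euclid: 480491 = 28·16967 + 5415; 16967 = 3·5415 + 722; 5415 = 7·722 + 361; 722 = 2·361 + 0. gcd = 361; 6137 mod 361 = 0. Yes.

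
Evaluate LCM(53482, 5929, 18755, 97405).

9342503170

53482 = 2 · 11² · 13 · 17; 5929 = 7² · 11²; 18755 = 5 · 11² · 31; 97405 = 5 · 7 · 11² · 23
lcm takes max exponent of each prime: 2 · 5 · 7² · 11² · 13 · 17 · 23 · 31 = 9342503170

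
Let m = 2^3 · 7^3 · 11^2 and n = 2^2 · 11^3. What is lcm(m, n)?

3652264

max exponent per prime: 2^3 · 7^3 · 11^3 = 3652264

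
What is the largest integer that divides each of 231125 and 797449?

Euclid: 797449 = 3·231125 + 104074; 231125 = 2·104074 + 22977; 104074 = 4·22977 + 12166; 22977 = 1·12166 + 10811; 12166 = 1·10811 + 1355; 10811 = 7·1355 + 1326; 1355 = 1·1326 + 29; 1326 = 45·29 + 21; 29 = 1·21 + 8; 21 = 2·8 + 5; 8 = 1·5 + 3; 5 = 1·3 + 2; 3 = 1·2 + 1; 2 = 2·1 + 0. Last nonzero remainder: 1.

1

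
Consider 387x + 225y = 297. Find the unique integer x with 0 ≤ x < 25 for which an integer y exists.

Reduce mod 225: 387x ≡ 297 (mod 225). With g = gcd(387, 225) = 9 dividing 297, divide through: 43x ≡ 33 (mod 25).
Since gcd(43, 25) = 1, x ≡ 33·(43)⁻¹ ≡ 6 (mod 25). Smallest non-negative: 6.

6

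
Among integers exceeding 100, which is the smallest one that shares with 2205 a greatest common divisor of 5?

gcd(t, 2205) = 5 forces 5 | t; write t = 5s. Then gcd(5s, 5·441) = 5·gcd(s, 441), so need gcd(s, 441) = 1.
5s > 100 gives s ≥ 21. The least s ≥ 21 coprime to 441 is 22, so t = 5·22 = 110.

110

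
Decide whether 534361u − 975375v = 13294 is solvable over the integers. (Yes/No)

Yes

By Bézout, 534361u − 975375v = 13294 has integer solutions iff gcd(534361, 975375) | 13294.
Euclid: 975375 = 1·534361 + 441014; 534361 = 1·441014 + 93347; 441014 = 4·93347 + 67626; 93347 = 1·67626 + 25721; 67626 = 2·25721 + 16184; 25721 = 1·16184 + 9537; 16184 = 1·9537 + 6647; 9537 = 1·6647 + 2890; 6647 = 2·2890 + 867; 2890 = 3·867 + 289; 867 = 3·289 + 0. gcd = 289; 13294 mod 289 = 0. Yes.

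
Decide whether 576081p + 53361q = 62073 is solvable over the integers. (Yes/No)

By Bézout, 576081p + 53361q = 62073 has integer solutions iff gcd(576081, 53361) | 62073.
Euclid: 576081 = 10·53361 + 42471; 53361 = 1·42471 + 10890; 42471 = 3·10890 + 9801; 10890 = 1·9801 + 1089; 9801 = 9·1089 + 0. gcd = 1089; 62073 mod 1089 = 0. Yes.

Yes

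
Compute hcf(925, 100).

25

Euclid: 925 = 9·100 + 25; 100 = 4·25 + 0. Last nonzero remainder: 25.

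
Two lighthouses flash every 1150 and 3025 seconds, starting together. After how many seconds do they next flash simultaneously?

1150 = 2 · 5² · 23; 3025 = 5² · 11²
max exponents: 2 · 5² · 11² · 23 = 139150

139150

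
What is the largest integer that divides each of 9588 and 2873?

17

Euclid: 9588 = 3·2873 + 969; 2873 = 2·969 + 935; 969 = 1·935 + 34; 935 = 27·34 + 17; 34 = 2·17 + 0. Last nonzero remainder: 17.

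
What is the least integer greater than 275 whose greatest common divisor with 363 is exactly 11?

286

gcd(m, 363) = 11 forces 11 | m; write m = 11s. Then gcd(11s, 11·33) = 11·gcd(s, 33), so need gcd(s, 33) = 1.
11s > 275 gives s ≥ 26. The least s ≥ 26 coprime to 33 is 26, so m = 11·26 = 286.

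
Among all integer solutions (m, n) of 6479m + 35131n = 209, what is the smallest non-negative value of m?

gcd(6479, 35131) = 19 (Euclid: 35131 = 5·6479 + 2736; 6479 = 2·2736 + 1007; 2736 = 2·1007 + 722; 1007 = 1·722 + 285; 722 = 2·285 + 152; 285 = 1·152 + 133; 152 = 1·133 + 19; 133 = 7·19 + 0), and 19 | 209.
Extended Euclid: 6479·(-244) + 35131·(45) = 19. Scale by 11: m₀ = -2684.
General solution m = m₀ + 1849t; reducing mod 1849 gives m = 1014 (and n = -187).

1014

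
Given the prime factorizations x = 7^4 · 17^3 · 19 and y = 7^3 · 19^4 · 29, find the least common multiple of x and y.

44581156025917

max exponent per prime: 7^4 · 17^3 · 19^4 · 29 = 44581156025917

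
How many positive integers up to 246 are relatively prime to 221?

215

Prime factors of 221: 13, 17. Count integers ≤ 246 divisible by none of them.
By inclusion–exclusion: 246 − ⌊246/13⌋ − ⌊246/17⌋ + ⌊246/221⌋ = 215.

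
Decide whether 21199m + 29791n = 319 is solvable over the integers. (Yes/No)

By Bézout, 21199m + 29791n = 319 has integer solutions iff gcd(21199, 29791) | 319.
Euclid: 29791 = 1·21199 + 8592; 21199 = 2·8592 + 4015; 8592 = 2·4015 + 562; 4015 = 7·562 + 81; 562 = 6·81 + 76; 81 = 1·76 + 5; 76 = 15·5 + 1; 5 = 5·1 + 0. gcd = 1; 319 mod 1 = 0. Yes.

Yes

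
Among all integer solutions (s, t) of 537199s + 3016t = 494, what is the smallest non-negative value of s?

gcd(537199, 3016) = 13 (Euclid: 537199 = 178·3016 + 351; 3016 = 8·351 + 208; 351 = 1·208 + 143; 208 = 1·143 + 65; 143 = 2·65 + 13; 65 = 5·13 + 0), and 13 | 494.
Extended Euclid: 537199·(43) + 3016·(-7659) = 13. Scale by 38: s₀ = 1634.
General solution s = s₀ + 232k; reducing mod 232 gives s = 10 (and t = -1781).

10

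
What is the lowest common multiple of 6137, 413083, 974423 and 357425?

179712850918041925

lcm(6137, 413083) = 6137·413083/gcd = 2535090371/17 = 149122963
lcm(149122963, 974423) = 149122963·974423/gcd = 145308844975349/17 = 8547579116197
lcm(8547579116197, 357425) = 8547579116197·357425/gcd = 3055118465606712725/17 = 179712850918041925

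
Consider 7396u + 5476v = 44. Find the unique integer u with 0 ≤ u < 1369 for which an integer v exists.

174

Euclid: 7396 = 1·5476 + 1920; 5476 = 2·1920 + 1636; 1920 = 1·1636 + 284; 1636 = 5·284 + 216; 284 = 1·216 + 68; 216 = 3·68 + 12; 68 = 5·12 + 8; 12 = 1·8 + 4; 8 = 2·4 + 0 → gcd = 4; 44 = 4·11.
Back-substitution yields 7396·(-482) + 5476·(651) = 4, so one solution is u = -482·11 = -5302, v = 651·11 = 7161.
Solutions in u differ by 5476/4 = 1369; the one in [0, 1369) is -5302 mod 1369 = 174.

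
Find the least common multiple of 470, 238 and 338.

470 = 2 · 5 · 47; 238 = 2 · 7 · 17; 338 = 2 · 13²
lcm takes max exponent of each prime: 2 · 5 · 7 · 13² · 17 · 47 = 9452170

9452170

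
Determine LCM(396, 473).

396 = 2² · 3² · 11; 473 = 11 · 43
max exponents: 2² · 3² · 11 · 43 = 17028

17028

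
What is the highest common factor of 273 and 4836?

39

273 = 3 · 7 · 13
4836 = 2² · 3 · 13 · 31
Common: 3 · 13 = 39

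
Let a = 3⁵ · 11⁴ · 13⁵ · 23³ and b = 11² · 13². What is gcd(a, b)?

min exponent per shared prime: 11² · 13² = 20449

20449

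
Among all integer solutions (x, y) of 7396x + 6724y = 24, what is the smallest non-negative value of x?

1621

gcd(7396, 6724) = 4 (Euclid: 7396 = 1·6724 + 672; 6724 = 10·672 + 4; 672 = 168·4 + 0), and 4 | 24.
Extended Euclid: 7396·(-10) + 6724·(11) = 4. Scale by 6: x₀ = -60.
General solution x = x₀ + 1681t; reducing mod 1681 gives x = 1621 (and y = -1783).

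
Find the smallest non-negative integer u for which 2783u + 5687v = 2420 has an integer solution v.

7

gcd(2783, 5687) = 121 (Euclid: 5687 = 2·2783 + 121; 2783 = 23·121 + 0), and 121 | 2420.
Extended Euclid: 2783·(-2) + 5687·(1) = 121. Scale by 20: u₀ = -40.
General solution u = u₀ + 47t; reducing mod 47 gives u = 7 (and v = -3).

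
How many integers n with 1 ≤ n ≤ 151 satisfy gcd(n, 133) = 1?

124

133 = 7·19. Inclusion–exclusion on these primes:
151 − ⌊151/7⌋ − ⌊151/19⌋ + ⌊151/133⌋ = 124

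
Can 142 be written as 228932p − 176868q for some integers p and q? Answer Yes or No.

No

By Bézout, 228932p − 176868q = 142 has integer solutions iff gcd(228932, 176868) | 142.
Euclid: 228932 = 1·176868 + 52064; 176868 = 3·52064 + 20676; 52064 = 2·20676 + 10712; 20676 = 1·10712 + 9964; 10712 = 1·9964 + 748; 9964 = 13·748 + 240; 748 = 3·240 + 28; 240 = 8·28 + 16; 28 = 1·16 + 12; 16 = 1·12 + 4; 12 = 3·4 + 0. gcd = 4; 142 mod 4 = 2. No.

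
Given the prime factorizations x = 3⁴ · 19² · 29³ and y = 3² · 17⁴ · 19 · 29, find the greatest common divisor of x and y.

4959

min exponent per shared prime: 3² · 19 · 29 = 4959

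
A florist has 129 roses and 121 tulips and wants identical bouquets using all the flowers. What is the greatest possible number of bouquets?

Euclid: 129 = 1·121 + 8; 121 = 15·8 + 1; 8 = 8·1 + 0. Last nonzero remainder: 1.

1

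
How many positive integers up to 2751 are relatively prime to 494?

Prime factors of 494: 2, 13, 19. Count integers ≤ 2751 divisible by none of them.
By inclusion–exclusion: 2751 − ⌊2751/2⌋ − ⌊2751/13⌋ − ⌊2751/19⌋ + ⌊2751/26⌋ + ⌊2751/38⌋ + ⌊2751/247⌋ − ⌊2751/494⌋ = 1204.

1204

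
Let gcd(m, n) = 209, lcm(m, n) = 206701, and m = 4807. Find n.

m·n = gcd·lcm = 209·206701 = 43200509, so n = 43200509/4807 = 8987.

8987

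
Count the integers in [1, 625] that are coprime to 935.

429

Prime factors of 935: 5, 11, 17. Count integers ≤ 625 divisible by none of them.
By inclusion–exclusion: 625 − ⌊625/5⌋ − ⌊625/11⌋ − ⌊625/17⌋ + ⌊625/55⌋ + ⌊625/85⌋ + ⌊625/187⌋ − ⌊625/935⌋ = 429.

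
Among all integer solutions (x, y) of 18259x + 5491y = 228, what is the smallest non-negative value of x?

gcd(18259, 5491) = 19 (Euclid: 18259 = 3·5491 + 1786; 5491 = 3·1786 + 133; 1786 = 13·133 + 57; 133 = 2·57 + 19; 57 = 3·19 + 0), and 19 | 228.
Extended Euclid: 18259·(-83) + 5491·(276) = 19. Scale by 12: x₀ = -996.
General solution x = x₀ + 289t; reducing mod 289 gives x = 160 (and y = -532).

160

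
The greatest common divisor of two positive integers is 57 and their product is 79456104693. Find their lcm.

For any two positive integers, gcd × lcm equals their product. Hence lcm = 79456104693 / 57 = 1393966749.

1393966749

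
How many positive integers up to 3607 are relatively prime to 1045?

1045 = 5·11·19. Inclusion–exclusion on these primes:
3607 − ⌊3607/5⌋ − ⌊3607/11⌋ − ⌊3607/19⌋ + ⌊3607/55⌋ + ⌊3607/95⌋ + ⌊3607/209⌋ − ⌊3607/1045⌋ = 2486

2486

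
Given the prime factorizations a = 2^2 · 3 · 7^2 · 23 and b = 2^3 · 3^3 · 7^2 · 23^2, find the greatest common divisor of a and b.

min exponent per shared prime: 2^2 · 3 · 7^2 · 23 = 13524

13524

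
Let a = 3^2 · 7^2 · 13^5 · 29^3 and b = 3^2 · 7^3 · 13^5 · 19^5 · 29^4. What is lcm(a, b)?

max exponent per prime: 3^2 · 7^3 · 13^5 · 19^5 · 29^4 = 2007305097019386657129

2007305097019386657129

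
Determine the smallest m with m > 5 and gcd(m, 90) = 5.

Multiples of 5 above 5: 5·2, 5·3, … . Need the cofactor coprime to 90/5 = 18.
Checking s = 2, 3, … the first with gcd(s, 18) = 1 is s = 5, giving 25.

25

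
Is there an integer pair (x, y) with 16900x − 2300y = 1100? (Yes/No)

Yes

gcd(16900, 2300): 16900 = 7·2300 + 800; 2300 = 2·800 + 700; 800 = 1·700 + 100; 700 = 7·100 + 0 → 100
100 divides 1100, so a solution exists.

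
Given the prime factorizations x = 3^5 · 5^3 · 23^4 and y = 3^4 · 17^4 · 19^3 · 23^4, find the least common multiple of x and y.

max exponent per prime: 3^5 · 5^3 · 17^4 · 19^3 · 23^4 = 4869497184318082125

4869497184318082125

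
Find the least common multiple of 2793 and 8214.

7647234

2793 = 3 · 7² · 19; 8214 = 2 · 3 · 37²
max exponents: 2 · 3 · 7² · 19 · 37² = 7647234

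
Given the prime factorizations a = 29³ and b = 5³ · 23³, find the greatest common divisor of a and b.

1

min exponent per shared prime: (none) = 1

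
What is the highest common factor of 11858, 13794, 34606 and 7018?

gcd(11858, 13794): 13794 = 1·11858 + 1936; 11858 = 6·1936 + 242; 1936 = 8·242 + 0 → 242
gcd(242, 34606): 34606 = 143·242 + 0 → 242
gcd(242, 7018): 7018 = 29·242 + 0 → 242

242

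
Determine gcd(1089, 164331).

9

1089 = 3² · 11²
164331 = 3² · 19 · 31²
Common: 3² = 9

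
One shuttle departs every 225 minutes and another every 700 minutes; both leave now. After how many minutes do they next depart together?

gcd first: 700 = 3·225 + 25; 225 = 9·25 + 0 → gcd = 25
lcm = 225·700/gcd = 157500/25 = 6300

6300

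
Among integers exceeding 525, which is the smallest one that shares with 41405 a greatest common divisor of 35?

560

Multiples of 35 above 525: 35·16, 35·17, … . Need the cofactor coprime to 41405/35 = 1183.
Checking s = 16, 17, … the first with gcd(s, 1183) = 1 is s = 16, giving 560.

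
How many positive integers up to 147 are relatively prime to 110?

Prime factors of 110: 2, 5, 11. Count integers ≤ 147 divisible by none of them.
By inclusion–exclusion: 147 − ⌊147/2⌋ − ⌊147/5⌋ − ⌊147/11⌋ + ⌊147/10⌋ + ⌊147/22⌋ + ⌊147/55⌋ − ⌊147/110⌋ = 53.

53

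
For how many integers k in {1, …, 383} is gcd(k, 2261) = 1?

293

Prime factors of 2261: 7, 17, 19. Count integers ≤ 383 divisible by none of them.
By inclusion–exclusion: 383 − ⌊383/7⌋ − ⌊383/17⌋ − ⌊383/19⌋ + ⌊383/119⌋ + ⌊383/133⌋ + ⌊383/323⌋ − ⌊383/2261⌋ = 293.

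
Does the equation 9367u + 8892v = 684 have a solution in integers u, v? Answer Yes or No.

By Bézout, 9367u + 8892v = 684 has integer solutions iff gcd(9367, 8892) | 684.
Euclid: 9367 = 1·8892 + 475; 8892 = 18·475 + 342; 475 = 1·342 + 133; 342 = 2·133 + 76; 133 = 1·76 + 57; 76 = 1·57 + 19; 57 = 3·19 + 0. gcd = 19; 684 mod 19 = 0. Yes.

Yes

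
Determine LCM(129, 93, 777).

lcm(129, 93) = 129·93/gcd = 11997/3 = 3999
lcm(3999, 777) = 3999·777/gcd = 3107223/3 = 1035741

1035741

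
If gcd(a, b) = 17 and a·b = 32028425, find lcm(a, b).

1884025

For any two positive integers, gcd × lcm equals their product. Hence lcm = 32028425 / 17 = 1884025.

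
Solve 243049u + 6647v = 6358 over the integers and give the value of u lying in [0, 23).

Euclid: 243049 = 36·6647 + 3757; 6647 = 1·3757 + 2890; 3757 = 1·2890 + 867; 2890 = 3·867 + 289; 867 = 3·289 + 0 → gcd = 289; 6358 = 289·22.
Back-substitution yields 243049·(-7) + 6647·(256) = 289, so one solution is u = -7·22 = -154, v = 256·22 = 5632.
Solutions in u differ by 6647/289 = 23; the one in [0, 23) is -154 mod 23 = 7.

7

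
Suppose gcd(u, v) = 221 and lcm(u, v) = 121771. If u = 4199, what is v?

u·v = gcd·lcm = 221·121771 = 26911391, so v = 26911391/4199 = 6409.

6409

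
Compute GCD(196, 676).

4

196 = 2² · 7²
676 = 2² · 13²
Common: 2² = 4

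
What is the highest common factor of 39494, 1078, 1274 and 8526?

gcd(39494, 1078): 39494 = 36·1078 + 686; 1078 = 1·686 + 392; 686 = 1·392 + 294; 392 = 1·294 + 98; 294 = 3·98 + 0 → 98
gcd(98, 1274): 1274 = 13·98 + 0 → 98
gcd(98, 8526): 8526 = 87·98 + 0 → 98

98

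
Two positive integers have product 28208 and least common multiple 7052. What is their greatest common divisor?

gcd·lcm = product, so gcd = 28208/7052 = 4.

4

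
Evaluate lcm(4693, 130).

46930

4693 = 13 · 19²; 130 = 2 · 5 · 13
max exponents: 2 · 5 · 13 · 19² = 46930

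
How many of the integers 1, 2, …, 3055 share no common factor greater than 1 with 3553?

2478

Prime factors of 3553: 11, 17, 19. Count integers ≤ 3055 divisible by none of them.
By inclusion–exclusion: 3055 − ⌊3055/11⌋ − ⌊3055/17⌋ − ⌊3055/19⌋ + ⌊3055/187⌋ + ⌊3055/209⌋ + ⌊3055/323⌋ − ⌊3055/3553⌋ = 2478.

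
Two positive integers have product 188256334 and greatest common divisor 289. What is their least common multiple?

gcd·lcm = product, so lcm = 188256334/289 = 651406.

651406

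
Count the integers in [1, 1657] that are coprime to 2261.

2261 = 7·17·19. Inclusion–exclusion on these primes:
1657 − ⌊1657/7⌋ − ⌊1657/17⌋ − ⌊1657/19⌋ + ⌊1657/119⌋ + ⌊1657/133⌋ + ⌊1657/323⌋ − ⌊1657/2261⌋ = 1267

1267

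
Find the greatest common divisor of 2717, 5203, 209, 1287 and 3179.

11

gcd(2717, 5203): 5203 = 1·2717 + 2486; 2717 = 1·2486 + 231; 2486 = 10·231 + 176; 231 = 1·176 + 55; 176 = 3·55 + 11; 55 = 5·11 + 0 → 11
gcd(11, 209): 209 = 19·11 + 0 → 11
gcd(11, 1287): 1287 = 117·11 + 0 → 11
gcd(11, 3179): 3179 = 289·11 + 0 → 11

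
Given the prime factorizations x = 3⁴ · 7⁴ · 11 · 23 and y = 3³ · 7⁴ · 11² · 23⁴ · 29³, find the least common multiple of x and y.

160608263683739949

max exponent per prime: 3⁴ · 7⁴ · 11² · 23⁴ · 29³ = 160608263683739949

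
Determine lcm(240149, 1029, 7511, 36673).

5784468963

lcm(240149, 1029) = 240149·1029/gcd = 247113321/49 = 5043129
lcm(5043129, 7511) = 5043129·7511/gcd = 37878941919/203 = 186595773
lcm(186595773, 36673) = 186595773·36673/gcd = 6843026783229/1183 = 5784468963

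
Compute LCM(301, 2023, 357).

301 = 7 · 43; 2023 = 7 · 17²; 357 = 3 · 7 · 17
lcm takes max exponent of each prime: 3 · 7 · 17² · 43 = 260967

260967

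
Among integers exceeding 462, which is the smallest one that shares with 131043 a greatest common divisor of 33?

495

131043 = 33·3971. Any m with gcd(m, 131043) = 33 is a multiple of 33, say 33s, with s coprime to 3971.
Need s > 462/33, so s ≥ 15. First s ≥ 15 with gcd(s, 3971) = 1 is s = 15. Thus m = 33·15 = 495.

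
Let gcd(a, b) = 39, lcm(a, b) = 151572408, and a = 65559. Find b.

90168

a·b = gcd·lcm = 39·151572408 = 5911323912, so b = 5911323912/65559 = 90168.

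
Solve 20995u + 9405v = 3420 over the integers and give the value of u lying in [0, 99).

Euclid: 20995 = 2·9405 + 2185; 9405 = 4·2185 + 665; 2185 = 3·665 + 190; 665 = 3·190 + 95; 190 = 2·95 + 0 → gcd = 95; 3420 = 95·36.
Back-substitution yields 20995·(-43) + 9405·(96) = 95, so one solution is u = -43·36 = -1548, v = 96·36 = 3456.
Solutions in u differ by 9405/95 = 99; the one in [0, 99) is -1548 mod 99 = 36.

36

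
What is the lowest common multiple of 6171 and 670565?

243415095

6171 = 3 · 11² · 17; 670565 = 5 · 7³ · 17 · 23
max exponents: 3 · 5 · 7³ · 11² · 17 · 23 = 243415095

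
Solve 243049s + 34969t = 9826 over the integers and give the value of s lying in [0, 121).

75

Euclid: 243049 = 6·34969 + 33235; 34969 = 1·33235 + 1734; 33235 = 19·1734 + 289; 1734 = 6·289 + 0 → gcd = 289; 9826 = 289·34.
Back-substitution yields 243049·(20) + 34969·(-139) = 289, so one solution is s = 20·34 = 680, t = -139·34 = -4726.
Solutions in s differ by 34969/289 = 121; the one in [0, 121) is 680 mod 121 = 75.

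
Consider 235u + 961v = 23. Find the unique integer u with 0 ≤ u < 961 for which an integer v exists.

499

gcd(235, 961) = 1 (Euclid: 961 = 4·235 + 21; 235 = 11·21 + 4; 21 = 5·4 + 1; 4 = 4·1 + 0), and 1 | 23.
Extended Euclid: 235·(-229) + 961·(56) = 1. Scale by 23: u₀ = -5267.
General solution u = u₀ + 961t; reducing mod 961 gives u = 499 (and v = -122).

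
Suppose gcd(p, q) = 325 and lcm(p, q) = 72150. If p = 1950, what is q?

12025

p·q = gcd·lcm = 325·72150 = 23448750, so q = 23448750/1950 = 12025.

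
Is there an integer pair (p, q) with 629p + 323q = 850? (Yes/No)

Yes

gcd(629, 323): 629 = 1·323 + 306; 323 = 1·306 + 17; 306 = 18·17 + 0 → 17
17 divides 850, so a solution exists.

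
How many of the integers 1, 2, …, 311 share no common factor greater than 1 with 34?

34 = 2·17. Inclusion–exclusion on these primes:
311 − ⌊311/2⌋ − ⌊311/17⌋ + ⌊311/34⌋ = 147

147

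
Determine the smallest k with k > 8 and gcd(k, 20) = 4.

gcd(k, 20) = 4 forces 4 | k; write k = 4s. Then gcd(4s, 4·5) = 4·gcd(s, 5), so need gcd(s, 5) = 1.
4s > 8 gives s ≥ 3. The least s ≥ 3 coprime to 5 is 3, so k = 4·3 = 12.

12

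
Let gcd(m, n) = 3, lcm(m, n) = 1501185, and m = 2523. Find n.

m·n = gcd·lcm = 3·1501185 = 4503555, so n = 4503555/2523 = 1785.

1785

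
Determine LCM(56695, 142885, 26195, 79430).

46934124941470

56695 = 5 · 17 · 23 · 29; 142885 = 5 · 17 · 41²; 26195 = 5 · 13² · 31; 79430 = 2 · 5 · 13² · 47
lcm takes max exponent of each prime: 2 · 5 · 13² · 17 · 23 · 29 · 31 · 41² · 47 = 46934124941470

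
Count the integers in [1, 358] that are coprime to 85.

270

Prime factors of 85: 5, 17. Count integers ≤ 358 divisible by none of them.
By inclusion–exclusion: 358 − ⌊358/5⌋ − ⌊358/17⌋ + ⌊358/85⌋ = 270.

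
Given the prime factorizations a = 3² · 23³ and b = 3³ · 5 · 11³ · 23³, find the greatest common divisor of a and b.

min exponent per shared prime: 3² · 23³ = 109503

109503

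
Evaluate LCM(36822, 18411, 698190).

252046590

lcm(36822, 18411) = 36822·18411/gcd = 677929842/18411 = 36822
lcm(36822, 698190) = 36822·698190/gcd = 25708752180/102 = 252046590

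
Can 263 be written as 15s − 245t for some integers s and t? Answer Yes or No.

gcd(15, 245): 245 = 16·15 + 5; 15 = 3·5 + 0 → 5
5 does not divide 263, so a solution does not exist.

No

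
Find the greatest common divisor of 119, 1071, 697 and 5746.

119 = 7 · 17; 1071 = 3² · 7 · 17; 697 = 17 · 41; 5746 = 2 · 13² · 17
gcd takes min exponent of each prime: 17 = 17

17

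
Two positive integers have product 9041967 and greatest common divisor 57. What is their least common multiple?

For any two positive integers, gcd × lcm equals their product. Hence lcm = 9041967 / 57 = 158631.

158631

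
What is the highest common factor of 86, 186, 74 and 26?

2

gcd(86, 186): 186 = 2·86 + 14; 86 = 6·14 + 2; 14 = 7·2 + 0 → 2
gcd(2, 74): 74 = 37·2 + 0 → 2
gcd(2, 26): 26 = 13·2 + 0 → 2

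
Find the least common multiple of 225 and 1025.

gcd first: 1025 = 4·225 + 125; 225 = 1·125 + 100; 125 = 1·100 + 25; 100 = 4·25 + 0 → gcd = 25
lcm = 225·1025/gcd = 230625/25 = 9225

9225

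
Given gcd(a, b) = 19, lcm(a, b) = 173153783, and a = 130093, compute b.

Using ab = gcd(a,b)·lcm(a,b) = 19·173153783 = 3289921877, we get b = 3289921877/130093 = 25289.

25289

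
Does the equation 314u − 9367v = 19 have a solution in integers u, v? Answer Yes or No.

Yes

By Bézout, 314u − 9367v = 19 has integer solutions iff gcd(314, 9367) | 19.
Euclid: 9367 = 29·314 + 261; 314 = 1·261 + 53; 261 = 4·53 + 49; 53 = 1·49 + 4; 49 = 12·4 + 1; 4 = 4·1 + 0. gcd = 1; 19 mod 1 = 0. Yes.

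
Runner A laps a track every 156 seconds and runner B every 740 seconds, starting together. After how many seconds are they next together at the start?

156 = 2² · 3 · 13; 740 = 2² · 5 · 37
max exponents: 2² · 3 · 5 · 13 · 37 = 28860

28860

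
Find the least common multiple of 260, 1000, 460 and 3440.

lcm(260, 1000) = 260·1000/gcd = 260000/20 = 13000
lcm(13000, 460) = 13000·460/gcd = 5980000/20 = 299000
lcm(299000, 3440) = 299000·3440/gcd = 1028560000/40 = 25714000

25714000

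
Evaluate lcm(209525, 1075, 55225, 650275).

517674854212925

lcm(209525, 1075) = 209525·1075/gcd = 225239375/25 = 9009575
lcm(9009575, 55225) = 9009575·55225/gcd = 497553779375/25 = 19902151175
lcm(19902151175, 650275) = 19902151175·650275/gcd = 12941871355323125/25 = 517674854212925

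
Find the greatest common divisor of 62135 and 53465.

1445

62135 = 5 · 17² · 43
53465 = 5 · 17² · 37
Common: 5 · 17² = 1445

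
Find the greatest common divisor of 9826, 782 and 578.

9826 = 2 · 17³; 782 = 2 · 17 · 23; 578 = 2 · 17²
gcd takes min exponent of each prime: 2 · 17 = 34

34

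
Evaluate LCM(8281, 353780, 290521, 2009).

14534004464980

8281 = 7² · 13²; 353780 = 2² · 5 · 7² · 19²; 290521 = 7⁴ · 11²; 2009 = 7² · 41
lcm takes max exponent of each prime: 2² · 5 · 7⁴ · 11² · 13² · 19² · 41 = 14534004464980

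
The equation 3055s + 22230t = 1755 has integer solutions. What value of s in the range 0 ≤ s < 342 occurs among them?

gcd(3055, 22230) = 65 (Euclid: 22230 = 7·3055 + 845; 3055 = 3·845 + 520; 845 = 1·520 + 325; 520 = 1·325 + 195; 325 = 1·195 + 130; 195 = 1·130 + 65; 130 = 2·65 + 0), and 65 | 1755.
Extended Euclid: 3055·(131) + 22230·(-18) = 65. Scale by 27: s₀ = 3537.
General solution s = s₀ + 342k; reducing mod 342 gives s = 117 (and t = -16).

117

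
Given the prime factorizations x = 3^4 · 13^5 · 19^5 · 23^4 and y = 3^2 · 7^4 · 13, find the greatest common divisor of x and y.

117

min exponent per shared prime: 3^2 · 13 = 117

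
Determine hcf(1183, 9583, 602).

gcd(1183, 9583): 9583 = 8·1183 + 119; 1183 = 9·119 + 112; 119 = 1·112 + 7; 112 = 16·7 + 0 → 7
gcd(7, 602): 602 = 86·7 + 0 → 7

7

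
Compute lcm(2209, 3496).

gcd first: 3496 = 1·2209 + 1287; 2209 = 1·1287 + 922; 1287 = 1·922 + 365; 922 = 2·365 + 192; 365 = 1·192 + 173; 192 = 1·173 + 19; 173 = 9·19 + 2; 19 = 9·2 + 1; 2 = 2·1 + 0 → gcd = 1
lcm = 2209·3496/gcd = 7722664/1 = 7722664

7722664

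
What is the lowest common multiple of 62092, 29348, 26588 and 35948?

131659442156

lcm(62092, 29348) = 62092·29348/gcd = 1822276016/4 = 455569004
lcm(455569004, 26588) = 455569004·26588/gcd = 12112668678352/92 = 131659442156
lcm(131659442156, 35948) = 131659442156·35948/gcd = 4732893626623888/35948 = 131659442156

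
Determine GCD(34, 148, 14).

2

gcd(34, 148): 148 = 4·34 + 12; 34 = 2·12 + 10; 12 = 1·10 + 2; 10 = 5·2 + 0 → 2
gcd(2, 14): 14 = 7·2 + 0 → 2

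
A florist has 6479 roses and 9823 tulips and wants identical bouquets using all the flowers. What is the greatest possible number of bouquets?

Euclid: 9823 = 1·6479 + 3344; 6479 = 1·3344 + 3135; 3344 = 1·3135 + 209; 3135 = 15·209 + 0. Last nonzero remainder: 209.

209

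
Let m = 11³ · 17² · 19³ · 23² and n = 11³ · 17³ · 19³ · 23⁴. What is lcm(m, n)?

max exponent per prime: 11³ · 17³ · 19³ · 23⁴ = 12551538615013057

12551538615013057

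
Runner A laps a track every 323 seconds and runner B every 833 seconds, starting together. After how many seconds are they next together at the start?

15827

323 = 17 · 19; 833 = 7² · 17
max exponents: 7² · 17 · 19 = 15827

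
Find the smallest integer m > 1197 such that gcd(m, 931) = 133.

Multiples of 133 above 1197: 133·10, 133·11, … . Need the cofactor coprime to 931/133 = 7.
Checking s = 10, 11, … the first with gcd(s, 7) = 1 is s = 10, giving 1330.

1330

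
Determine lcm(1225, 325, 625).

1225 = 5² · 7²; 325 = 5² · 13; 625 = 5⁴
lcm takes max exponent of each prime: 5⁴ · 7² · 13 = 398125

398125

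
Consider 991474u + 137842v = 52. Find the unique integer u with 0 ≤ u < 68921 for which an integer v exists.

Reduce mod 137842: 991474u ≡ 52 (mod 137842). With g = gcd(991474, 137842) = 2 dividing 52, divide through: 495737u ≡ 26 (mod 68921).
Since gcd(495737, 68921) = 1, u ≡ 26·(495737)⁻¹ ≡ 26832 (mod 68921). Smallest non-negative: 26832.

26832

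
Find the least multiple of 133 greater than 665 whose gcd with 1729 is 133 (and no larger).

1729 = 133·13. Any a with gcd(a, 1729) = 133 is a multiple of 133, say 133s, with s coprime to 13.
Need s > 665/133, so s ≥ 6. First s ≥ 6 with gcd(s, 13) = 1 is s = 6. Thus a = 133·6 = 798.

798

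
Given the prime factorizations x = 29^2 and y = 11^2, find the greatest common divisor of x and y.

min exponent per shared prime: (none) = 1

1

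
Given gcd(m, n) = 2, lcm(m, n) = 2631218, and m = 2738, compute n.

1922

m·n = gcd·lcm = 2·2631218 = 5262436, so n = 5262436/2738 = 1922.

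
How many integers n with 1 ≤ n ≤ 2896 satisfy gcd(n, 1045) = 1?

1045 = 5·11·19. Inclusion–exclusion on these primes:
2896 − ⌊2896/5⌋ − ⌊2896/11⌋ − ⌊2896/19⌋ + ⌊2896/55⌋ + ⌊2896/95⌋ + ⌊2896/209⌋ − ⌊2896/1045⌋ = 1995

1995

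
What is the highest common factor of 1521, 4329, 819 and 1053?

117

1521 = 3² · 13²; 4329 = 3² · 13 · 37; 819 = 3² · 7 · 13; 1053 = 3⁴ · 13
gcd takes min exponent of each prime: 3² · 13 = 117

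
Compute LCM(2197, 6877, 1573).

2197 = 13³; 6877 = 13 · 23²; 1573 = 11² · 13
lcm takes max exponent of each prime: 11² · 13³ · 23² = 140627773

140627773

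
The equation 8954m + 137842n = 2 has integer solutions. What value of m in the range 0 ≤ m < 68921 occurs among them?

Reduce mod 137842: 8954m ≡ 2 (mod 137842). With g = gcd(8954, 137842) = 2 dividing 2, divide through: 4477m ≡ 1 (mod 68921).
Since gcd(4477, 68921) = 1, m ≡ 1·(4477)⁻¹ ≡ 52803 (mod 68921). Smallest non-negative: 52803.

52803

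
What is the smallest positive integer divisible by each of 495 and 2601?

495 = 3² · 5 · 11; 2601 = 3² · 17²
max exponents: 3² · 5 · 11 · 17² = 143055

143055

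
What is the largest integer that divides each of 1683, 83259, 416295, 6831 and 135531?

gcd(1683, 83259): 83259 = 49·1683 + 792; 1683 = 2·792 + 99; 792 = 8·99 + 0 → 99
gcd(99, 416295): 416295 = 4205·99 + 0 → 99
gcd(99, 6831): 6831 = 69·99 + 0 → 99
gcd(99, 135531): 135531 = 1369·99 + 0 → 99

99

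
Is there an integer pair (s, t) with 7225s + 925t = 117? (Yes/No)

gcd(7225, 925): 7225 = 7·925 + 750; 925 = 1·750 + 175; 750 = 4·175 + 50; 175 = 3·50 + 25; 50 = 2·25 + 0 → 25
25 does not divide 117, so a solution does not exist.

No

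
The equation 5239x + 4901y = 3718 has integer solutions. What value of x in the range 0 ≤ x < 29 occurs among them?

Reduce mod 4901: 5239x ≡ 3718 (mod 4901). With g = gcd(5239, 4901) = 169 dividing 3718, divide through: 31x ≡ 22 (mod 29).
Since gcd(31, 29) = 1, x ≡ 22·(31)⁻¹ ≡ 11 (mod 29). Smallest non-negative: 11.

11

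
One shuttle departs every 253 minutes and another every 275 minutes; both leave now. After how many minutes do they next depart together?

253 = 11 · 23; 275 = 5² · 11
max exponents: 5² · 11 · 23 = 6325

6325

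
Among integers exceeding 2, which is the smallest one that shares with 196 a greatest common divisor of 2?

6

Multiples of 2 above 2: 2·2, 2·3, … . Need the cofactor coprime to 196/2 = 98.
Checking s = 2, 3, … the first with gcd(s, 98) = 1 is s = 3, giving 6.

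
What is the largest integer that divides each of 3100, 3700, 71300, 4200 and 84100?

100

3100 = 2² · 5² · 31; 3700 = 2² · 5² · 37; 71300 = 2² · 5² · 23 · 31; 4200 = 2³ · 3 · 5² · 7; 84100 = 2² · 5² · 29²
gcd takes min exponent of each prime: 2² · 5² = 100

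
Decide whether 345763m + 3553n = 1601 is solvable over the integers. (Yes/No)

By Bézout, 345763m + 3553n = 1601 has integer solutions iff gcd(345763, 3553) | 1601.
Euclid: 345763 = 97·3553 + 1122; 3553 = 3·1122 + 187; 1122 = 6·187 + 0. gcd = 187; 1601 mod 187 = 105. No.

No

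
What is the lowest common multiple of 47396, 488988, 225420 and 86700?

6515765100

47396 = 2² · 17² · 41; 488988 = 2² · 3² · 17² · 47; 225420 = 2² · 3 · 5 · 13 · 17²; 86700 = 2² · 3 · 5² · 17²
lcm takes max exponent of each prime: 2² · 3² · 5² · 13 · 17² · 41 · 47 = 6515765100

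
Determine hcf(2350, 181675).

25

2350 = 2 · 5² · 47
181675 = 5² · 13² · 43
Common: 5² = 25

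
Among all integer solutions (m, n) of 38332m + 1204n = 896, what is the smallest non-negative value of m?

gcd(38332, 1204) = 28 (Euclid: 38332 = 31·1204 + 1008; 1204 = 1·1008 + 196; 1008 = 5·196 + 28; 196 = 7·28 + 0), and 28 | 896.
Extended Euclid: 38332·(6) + 1204·(-191) = 28. Scale by 32: m₀ = 192.
General solution m = m₀ + 43t; reducing mod 43 gives m = 20 (and n = -636).

20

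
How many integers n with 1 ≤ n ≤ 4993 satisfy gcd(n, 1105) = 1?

Prime factors of 1105: 5, 13, 17. Count integers ≤ 4993 divisible by none of them.
By inclusion–exclusion: 4993 − ⌊4993/5⌋ − ⌊4993/13⌋ − ⌊4993/17⌋ + ⌊4993/65⌋ + ⌊4993/85⌋ + ⌊4993/221⌋ − ⌊4993/1105⌋ = 3470.

3470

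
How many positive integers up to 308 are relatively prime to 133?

250

133 = 7·19. Inclusion–exclusion on these primes:
308 − ⌊308/7⌋ − ⌊308/19⌋ + ⌊308/133⌋ = 250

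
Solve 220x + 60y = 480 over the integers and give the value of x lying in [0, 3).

gcd(220, 60) = 20 (Euclid: 220 = 3·60 + 40; 60 = 1·40 + 20; 40 = 2·20 + 0), and 20 | 480.
Extended Euclid: 220·(-1) + 60·(4) = 20. Scale by 24: x₀ = -24.
General solution x = x₀ + 3t; reducing mod 3 gives x = 0 (and y = 8).

0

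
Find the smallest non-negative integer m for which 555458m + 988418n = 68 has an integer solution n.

318300

Euclid: 988418 = 1·555458 + 432960; 555458 = 1·432960 + 122498; 432960 = 3·122498 + 65466; 122498 = 1·65466 + 57032; 65466 = 1·57032 + 8434; 57032 = 6·8434 + 6428; 8434 = 1·6428 + 2006; 6428 = 3·2006 + 410; 2006 = 4·410 + 366; 410 = 1·366 + 44; 366 = 8·44 + 14; 44 = 3·14 + 2; 14 = 7·2 + 0 → gcd = 2; 68 = 2·34.
Back-substitution yields 555458·(67504) + 988418·(-37935) = 2, so one solution is m = 67504·34 = 2295136, n = -37935·34 = -1289790.
Solutions in m differ by 988418/2 = 494209; the one in [0, 494209) is 2295136 mod 494209 = 318300.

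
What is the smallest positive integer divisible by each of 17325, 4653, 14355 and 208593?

lcm(17325, 4653) = 17325·4653/gcd = 80613225/99 = 814275
lcm(814275, 14355) = 814275·14355/gcd = 11688917625/495 = 23613975
lcm(23613975, 208593) = 23613975·208593/gcd = 4925709887175/693 = 7107806475

7107806475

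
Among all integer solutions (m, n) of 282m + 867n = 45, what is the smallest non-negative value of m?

Reduce mod 867: 282m ≡ 45 (mod 867). With g = gcd(282, 867) = 3 dividing 45, divide through: 94m ≡ 15 (mod 289).
Since gcd(94, 289) = 1, m ≡ 15·(94)⁻¹ ≡ 200 (mod 289). Smallest non-negative: 200.

200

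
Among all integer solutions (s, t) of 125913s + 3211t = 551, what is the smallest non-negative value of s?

90

Reduce mod 3211: 125913s ≡ 551 (mod 3211). With g = gcd(125913, 3211) = 19 dividing 551, divide through: 6627s ≡ 29 (mod 169).
Since gcd(6627, 169) = 1, s ≡ 29·(6627)⁻¹ ≡ 90 (mod 169). Smallest non-negative: 90.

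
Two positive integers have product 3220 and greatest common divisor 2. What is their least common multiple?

1610

For any two positive integers, gcd × lcm equals their product. Hence lcm = 3220 / 2 = 1610.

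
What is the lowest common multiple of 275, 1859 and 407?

lcm(275, 1859) = 275·1859/gcd = 511225/11 = 46475
lcm(46475, 407) = 46475·407/gcd = 18915325/11 = 1719575

1719575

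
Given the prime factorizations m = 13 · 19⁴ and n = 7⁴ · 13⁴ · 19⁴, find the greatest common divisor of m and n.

min exponent per shared prime: 13 · 19⁴ = 1694173

1694173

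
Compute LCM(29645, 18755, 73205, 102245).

29645 = 5 · 7² · 11²; 18755 = 5 · 11² · 31; 73205 = 5 · 11⁴; 102245 = 5 · 11² · 13²
lcm takes max exponent of each prime: 5 · 7² · 11⁴ · 13² · 31 = 18792528755

18792528755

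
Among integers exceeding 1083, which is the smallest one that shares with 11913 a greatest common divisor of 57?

1140

gcd(k, 11913) = 57 forces 57 | k; write k = 57s. Then gcd(57s, 57·209) = 57·gcd(s, 209), so need gcd(s, 209) = 1.
57s > 1083 gives s ≥ 20. The least s ≥ 20 coprime to 209 is 20, so k = 57·20 = 1140.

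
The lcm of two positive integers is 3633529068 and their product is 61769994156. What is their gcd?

17

From gcd × lcm = ab: gcd = 61769994156 / 3633529068 = 17.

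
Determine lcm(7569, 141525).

119022525

gcd first: 141525 = 18·7569 + 5283; 7569 = 1·5283 + 2286; 5283 = 2·2286 + 711; 2286 = 3·711 + 153; 711 = 4·153 + 99; 153 = 1·99 + 54; 99 = 1·54 + 45; 54 = 1·45 + 9; 45 = 5·9 + 0 → gcd = 9
lcm = 7569·141525/gcd = 1071202725/9 = 119022525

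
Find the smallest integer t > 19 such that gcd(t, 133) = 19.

gcd(t, 133) = 19 forces 19 | t; write t = 19s. Then gcd(19s, 19·7) = 19·gcd(s, 7), so need gcd(s, 7) = 1.
19s > 19 gives s ≥ 2. The least s ≥ 2 coprime to 7 is 2, so t = 19·2 = 38.

38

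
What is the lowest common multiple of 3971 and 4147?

gcd first: 4147 = 1·3971 + 176; 3971 = 22·176 + 99; 176 = 1·99 + 77; 99 = 1·77 + 22; 77 = 3·22 + 11; 22 = 2·11 + 0 → gcd = 11
lcm = 3971·4147/gcd = 16467737/11 = 1497067

1497067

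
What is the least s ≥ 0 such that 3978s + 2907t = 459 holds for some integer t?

14

Euclid: 3978 = 1·2907 + 1071; 2907 = 2·1071 + 765; 1071 = 1·765 + 306; 765 = 2·306 + 153; 306 = 2·153 + 0 → gcd = 153; 459 = 153·3.
Back-substitution yields 3978·(-8) + 2907·(11) = 153, so one solution is s = -8·3 = -24, t = 11·3 = 33.
Solutions in s differ by 2907/153 = 19; the one in [0, 19) is -24 mod 19 = 14.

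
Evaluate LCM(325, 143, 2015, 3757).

325 = 5² · 13; 143 = 11 · 13; 2015 = 5 · 13 · 31; 3757 = 13 · 17²
lcm takes max exponent of each prime: 5² · 11 · 13 · 17² · 31 = 32028425

32028425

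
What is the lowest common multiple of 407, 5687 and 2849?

1472933

lcm(407, 5687) = 407·5687/gcd = 2314609/11 = 210419
lcm(210419, 2849) = 210419·2849/gcd = 599483731/407 = 1472933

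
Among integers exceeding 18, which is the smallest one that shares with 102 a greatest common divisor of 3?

Multiples of 3 above 18: 3·7, 3·8, … . Need the cofactor coprime to 102/3 = 34.
Checking s = 7, 8, … the first with gcd(s, 34) = 1 is s = 7, giving 21.

21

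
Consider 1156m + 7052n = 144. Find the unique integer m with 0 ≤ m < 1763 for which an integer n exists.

1330

Reduce mod 7052: 1156m ≡ 144 (mod 7052). With g = gcd(1156, 7052) = 4 dividing 144, divide through: 289m ≡ 36 (mod 1763).
Since gcd(289, 1763) = 1, m ≡ 36·(289)⁻¹ ≡ 1330 (mod 1763). Smallest non-negative: 1330.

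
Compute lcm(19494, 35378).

19494 = 2 · 3³ · 19²; 35378 = 2 · 7² · 19²
max exponents: 2 · 3³ · 7² · 19² = 955206

955206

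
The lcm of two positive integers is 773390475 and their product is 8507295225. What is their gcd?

11

From gcd × lcm = pq: gcd = 8507295225 / 773390475 = 11.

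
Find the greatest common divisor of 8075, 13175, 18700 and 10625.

gcd(8075, 13175): 13175 = 1·8075 + 5100; 8075 = 1·5100 + 2975; 5100 = 1·2975 + 2125; 2975 = 1·2125 + 850; 2125 = 2·850 + 425; 850 = 2·425 + 0 → 425
gcd(425, 18700): 18700 = 44·425 + 0 → 425
gcd(425, 10625): 10625 = 25·425 + 0 → 425

425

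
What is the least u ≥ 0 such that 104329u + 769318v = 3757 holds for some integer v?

gcd(104329, 769318) = 289 (Euclid: 769318 = 7·104329 + 39015; 104329 = 2·39015 + 26299; 39015 = 1·26299 + 12716; 26299 = 2·12716 + 867; 12716 = 14·867 + 578; 867 = 1·578 + 289; 578 = 2·289 + 0), and 289 | 3757.
Extended Euclid: 104329·(907) + 769318·(-123) = 289. Scale by 13: u₀ = 11791.
General solution u = u₀ + 2662t; reducing mod 2662 gives u = 1143 (and v = -155).

1143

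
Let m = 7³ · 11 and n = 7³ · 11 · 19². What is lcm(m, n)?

max exponent per prime: 7³ · 11 · 19² = 1362053

1362053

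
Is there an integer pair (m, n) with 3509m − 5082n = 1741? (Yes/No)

No

gcd(3509, 5082): 5082 = 1·3509 + 1573; 3509 = 2·1573 + 363; 1573 = 4·363 + 121; 363 = 3·121 + 0 → 121
121 does not divide 1741, so a solution does not exist.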